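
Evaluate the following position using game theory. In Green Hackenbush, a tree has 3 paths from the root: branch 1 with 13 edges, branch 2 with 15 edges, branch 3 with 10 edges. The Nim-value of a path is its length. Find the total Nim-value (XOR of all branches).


The tree has 3 branches from the ground vertex.
In Green Hackenbush, the Nim-value of a simple path of length k is k.
Branch 1: length 13, Nim-value = 13
Branch 2: length 15, Nim-value = 15
Branch 3: length 10, Nim-value = 10
Total Nim-value = XOR of all branch values:
0 XOR 13 = 13
13 XOR 15 = 2
2 XOR 10 = 8
Nim-value of the tree = 8

8


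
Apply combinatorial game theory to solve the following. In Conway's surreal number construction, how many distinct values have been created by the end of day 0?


Day 0: {|} = 0 is born. Count = 1.
Day n: the number of surreal numbers born by day n is 2^(n+1) - 1.
By day 0: 2^1 - 1 = 1
By day 0: 1 surreal numbers.

1


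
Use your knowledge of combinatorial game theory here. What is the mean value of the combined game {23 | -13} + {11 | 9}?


G1 = {23 | -13}, G2 = {11 | 9}
Each is a switch {a | b} with numbers a > b; its mean value is (a + b)/2, and mean value is additive over game sums: m(G1 + G2) = m(G1) + m(G2).
Mean of G1 = (23 + (-13))/2 = 10/2 = 5
Mean of G2 = (11 + (9))/2 = 20/2 = 10
Mean of G1 + G2 = 5 + 10 = 15

15


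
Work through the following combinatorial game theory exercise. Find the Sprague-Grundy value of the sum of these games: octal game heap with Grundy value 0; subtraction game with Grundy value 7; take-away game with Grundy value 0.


By the Sprague-Grundy theorem, the Grundy value of a sum of games is the XOR of individual Grundy values.
octal game heap: Grundy value = 0. Running XOR: 0 XOR 0 = 0
subtraction game: Grundy value = 7. Running XOR: 0 XOR 7 = 7
take-away game: Grundy value = 0. Running XOR: 7 XOR 0 = 7
The combined Grundy value is 7.

7


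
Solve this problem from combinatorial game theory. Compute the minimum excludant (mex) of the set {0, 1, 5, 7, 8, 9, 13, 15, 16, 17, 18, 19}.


Set = {0, 1, 5, 7, 8, 9, 13, 15, 16, 17, 18, 19}
0 is in the set.
1 is in the set.
2 is NOT in the set. This is the mex.
mex = 2

2


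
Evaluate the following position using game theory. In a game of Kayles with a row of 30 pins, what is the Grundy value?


Kayles: a move removes 1 or 2 adjacent pins from a contiguous row.
Removing pins from a row of k leaves two independent rows (a, b) with a + b = k - 1 (one pin) or a + b = k - 2 (two pins); an end removal gives a = 0.
By Sprague-Grundy, G(k) = mex{ G(a) XOR G(b) } over all these splits. G(0) = 0.
G(1): splits (0,0):0^0=0 -> mex({0}) = 1
G(2): splits (0,1):0^1=1 (0,0):0^0=0 -> mex({0, 1}) = 2
G(3): splits (0,2):0^2=2 (1,1):1^1=0 (0,1):0^1=1 -> mex({0, 1, 2}) = 3
G(4): splits (0,3):0^3=3 (1,2):1^2=3 (0,2):0^2=2 (1,1):1^1=0 -> mex({0, 2, 3}) = 1
G(5): splits (0,4):0^1=1 (1,3):1^3=2 (2,2):2^2=0 (0,3):0^3=3 (1,2):1^2=3 -> mex({0, 1, 2, 3}) = 4
G(6) = mex({0, 1, 2, 4}) = 3
G(7) = mex({0, 1, 3, 4, 5}) = 2
G(8) = mex({0, 2, 3, 5, 6}) = 1
G(9) = mex({0, 1, 2, 3, 6, 7}) = 4
G(10) = mex({0, 1, 3, 4, 5, 7}) = 2
G(11) = mex({0, 1, 2, 3, 4, 5}) = 6
G(12) = mex({0, 1, 2, 3, 5, 6, 7}) = 4
G(13) = mex({0, 2, 3, 4, 6, 7}) = 1
G(14) = mex({0, 1, 4, 5, 6, 7}) = 2
G(15) = mex({0, 1, 2, 3, 4, 5, 6}) = 7
G(16) = mex({0, 2, 3, 5, 6, 7}) = 1
G(17) = mex({0, 1, 2, 3, 5, 6, 7}) = 4
G(18) = mex({0, 1, 2, 4, 5, 6}) = 3
G(19) = mex({0, 1, 3, 4, 5, 7}) = 2
G(20) = mex({0, 2, 3, 4, 5, 6, 7}) = 1
G(21) = mex({0, 1, 2, 3, 5, 6, 7}) = 4
G(22) = mex({0, 1, 2, 3, 4, 5, 7}) = 6
G(23) = mex({0, 1, 2, 3, 4, 5, 6}) = 7
G(24) = mex({0, 1, 2, 3, 5, 6, 7}) = 4
G(25) = mex({0, 2, 3, 4, 6, 7}) = 1
G(26) = mex({0, 1, 3, 4, 5, 6, 7}) = 2
G(27) = mex({0, 1, 2, 3, 4, 5, 6, 7}) = 8
G(28) = mex({0, 1, 2, 3, 4, 6, 7, 8}) = 5
G(29) = mex({0, 1, 2, 3, 5, 6, 7, 8, 9}) = 4
G(30) = mex({0, 1, 2, 3, 4, 5, 6, 9, 10}) = 7
Therefore G(30) = 7.

7


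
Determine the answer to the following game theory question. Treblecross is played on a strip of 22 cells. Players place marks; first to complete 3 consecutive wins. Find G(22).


Treblecross: place X on empty cells; 3-in-a-row wins.
Playing within two cells of an existing X lets the opponent win at once, so sensible play treats the cells i-2..i+2 around each X as dead. The player left with no safe cell loses, so this is a normal-play take-away game on strips of safe cells.
Placing X at cell i (0-indexed) of a strip of k safe cells leaves independent strips of sizes max(0, i-2) and max(0, k-i-3). Hence G(k) = mex{ G(max(0,i-2)) XOR G(max(0,k-i-3)) : 0 <= i < k }, with G(0) = 0.
G(1): splits (0,0):0^0=0 -> mex({0}) = 1
G(2): splits (0,0):0^0=0 -> mex({0}) = 1
G(3): splits (0,0):0^0=0 -> mex({0}) = 1
G(4): splits (0,1):0^1=1 (0,0):0^0=0 -> mex({0, 1}) = 2
G(5): splits (0,2):0^1=1 (0,1):0^1=1 (0,0):0^0=0 -> mex({0, 1}) = 2
G(6) = mex({1}) = 0
G(7) = mex({0, 1, 2}) = 3
G(8) = mex({0, 1, 2}) = 3
G(9) = mex({0, 2}) = 1
G(10) = mex({0, 2, 3}) = 1
G(11) = mex({0, 3}) = 1
G(12) = mex({1, 3}) = 0
G(13) = mex({0, 1, 2, 3}) = 4
G(14) = mex({0, 1, 2}) = 3
G(15) = mex({0, 1, 2}) = 3
G(16) = mex({0, 1, 2, 4}) = 3
G(17) = mex({0, 1, 3, 4}) = 2
G(18) = mex({0, 1, 3, 4}) = 2
G(19) = mex({0, 1, 3, 5}) = 2
G(20) = mex({0, 1, 2, 3, 5}) = 4
G(21) = mex({0, 1, 2, 3, 5}) = 4
G(22) = mex({1, 2, 6}) = 0
Therefore G(22) = 0.

0


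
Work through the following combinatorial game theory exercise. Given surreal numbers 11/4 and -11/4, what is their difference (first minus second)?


x = 11/4, y = -11/4
Converting to common denominator: 4
x = 11/4, y = -11/4
x - y = 11/4 - -11/4 = 11/2

11/2


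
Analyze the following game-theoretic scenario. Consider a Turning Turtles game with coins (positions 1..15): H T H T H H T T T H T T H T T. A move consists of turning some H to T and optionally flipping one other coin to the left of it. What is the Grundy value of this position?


Coins: H T H T H H T T T H T T H T T
Key fact: a single head at position k behaves exactly like a Nim heap of size k (turning it to T and optionally flipping a coin at j < k corresponds to moving the heap from k to j, or to 0), and heads combine as a disjunctive sum (two heads at the same place would cancel, matching j XOR j = 0). So the Nim-value is the XOR of the 1-indexed positions of the heads.
Face-up positions (1-indexed): [1, 3, 5, 6, 10, 13]
XOR 0 with 1: 0 XOR 1 = 1
XOR 1 with 3: 1 XOR 3 = 2
XOR 2 with 5: 2 XOR 5 = 7
XOR 7 with 6: 7 XOR 6 = 1
XOR 1 with 10: 1 XOR 10 = 11
XOR 11 with 13: 11 XOR 13 = 6
Nim-value = 6

6


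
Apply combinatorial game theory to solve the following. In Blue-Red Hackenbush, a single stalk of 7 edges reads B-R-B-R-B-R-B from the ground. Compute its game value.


Edges (from ground): B-R-B-R-B-R-B
By Berlekamp's sign-expansion rule, a Blue-Red Hackenbush stalk has the value of the surreal number whose sign sequence is the edge sequence with B -> + and R -> -.
Sign sequence: +-+-+-+
Trace the sign expansion in the surreal number tree, starting from 0:
Edge 1: B (sign +) -> bounds (0, +inf), value = 1
Edge 2: R (sign -) -> bounds (0, 1), value = 1/2
Edge 3: B (sign +) -> bounds (1/2, 1), value = 3/4
Edge 4: R (sign -) -> bounds (1/2, 3/4), value = 5/8
Edge 5: B (sign +) -> bounds (5/8, 3/4), value = 11/16
Edge 6: R (sign -) -> bounds (5/8, 11/16), value = 21/32
Edge 7: B (sign +) -> bounds (21/32, 11/16), value = 43/64
Game value = 43/64

43/64


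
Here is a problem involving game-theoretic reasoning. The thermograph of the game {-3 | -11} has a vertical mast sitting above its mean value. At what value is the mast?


Game = {-3 | -11}, a switch {a | b} with numbers a > b.
Its thermograph has left wall a - t and right wall b + t, which meet at t = (a - b)/2, where both equal (a + b)/2. So the mast (mean value) is at (a + b)/2.
Mean = (-3 + (-11))/2 = -14/2 = -7

-7


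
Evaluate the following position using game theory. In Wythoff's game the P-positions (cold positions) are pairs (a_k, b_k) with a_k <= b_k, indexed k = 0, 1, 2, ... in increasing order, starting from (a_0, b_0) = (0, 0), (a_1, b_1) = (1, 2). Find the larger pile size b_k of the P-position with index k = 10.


By Wythoff's theorem, a_k = floor(k * phi) and b_k = floor(k * phi^2) = a_k + k, where phi = (1 + sqrt(5))/2 is the golden ratio.
phi = (1 + sqrt(5))/2 = 1.618034
phi^2 = phi + 1 = 2.618034
k = 10
k * phi^2 = 10 * 2.618034 = 26.180340
b_10 = floor(k * phi^2) = 26 (check: a_10 + k = 16 + 10 = 26)

26


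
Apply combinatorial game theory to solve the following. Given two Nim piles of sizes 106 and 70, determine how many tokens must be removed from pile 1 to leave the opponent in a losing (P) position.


Piles: 106 and 70
Current XOR: 106 XOR 70 = 44 (non-zero, so this is an N-position).
To make the XOR zero, we need to find a move that balances the piles.
For pile 1 (size 106): target = 106 XOR 44 = 70
We reduce pile 1 from 106 to 70.
Tokens removed: 106 - 70 = 36
Verification: 70 XOR 70 = 0

36


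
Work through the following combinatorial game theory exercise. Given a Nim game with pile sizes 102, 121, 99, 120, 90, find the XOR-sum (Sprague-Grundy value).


We need the XOR (exclusive or) of all pile sizes.
After XOR-ing pile 1 (size 102): 0 XOR 102 = 102
After XOR-ing pile 2 (size 121): 102 XOR 121 = 31
After XOR-ing pile 3 (size 99): 31 XOR 99 = 124
After XOR-ing pile 4 (size 120): 124 XOR 120 = 4
After XOR-ing pile 5 (size 90): 4 XOR 90 = 94
The Nim-value of this position is 94.

94


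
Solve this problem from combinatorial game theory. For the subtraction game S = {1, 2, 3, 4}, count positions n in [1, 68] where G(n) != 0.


Subtraction set S = {1, 2, 3, 4}, so G(n) = n mod 5.
G(n) = 0 when n is a multiple of 5.
Multiples of 5 in [1, 68]: 13
N-positions (nonzero Grundy) = 68 - 13 = 55

55


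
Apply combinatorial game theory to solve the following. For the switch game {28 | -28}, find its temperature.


The game is {28 | -28}, a switch {a | b} with numbers a > b.
Cooling {a | b} by t gives {a - t | b + t}, which stops being hot when a - t = b + t, i.e. at t = (a - b)/2. So the temperature of a switch is (a - b)/2.
Temperature = (Left option - Right option) / 2
= (28 - (-28)) / 2
= 56 / 2
= 28

28


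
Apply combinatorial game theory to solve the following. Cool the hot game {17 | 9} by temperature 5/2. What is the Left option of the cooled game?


Original game: {17 | 9} (a switch {a | b} with a > b).
Cooling by t (for t below the temperature (a - b)/2 = 4) taxes each move by t: {a | b} cooled by t is {a - t | b + t}.
Cooling amount: t = 5/2
Cooled Left option: 17 - 5/2 = 29/2
Cooled Right option: 9 + 5/2 = 23/2
Cooled game: {29/2 | 23/2}
Left option = 29/2

29/2


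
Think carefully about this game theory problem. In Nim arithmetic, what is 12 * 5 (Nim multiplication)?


Nim multiplication is bilinear over XOR: (u XOR v) * w = (u*w) XOR (v*w).
So we split each operand into its bit components and XOR the pairwise Nim products.
12 = 4 + 8 (as XOR of powers of 2).
5 = 1 + 4 (as XOR of powers of 2).
Using the standard Nim-product table on single bits:
  2*2 = 3,   2*4 = 8,   2*8 = 12,
  4*4 = 6,   4*8 = 11,  8*8 = 13,
and  1*x = x (identity), k*l = l*k (commutative).
Pairwise Nim products:
  4 * 1 = 4
  4 * 4 = 6
  8 * 1 = 8
  8 * 4 = 11
XOR them: 4 XOR 6 XOR 8 XOR 11 = 1.
Result: 12 * 5 = 1 (in Nim).

1


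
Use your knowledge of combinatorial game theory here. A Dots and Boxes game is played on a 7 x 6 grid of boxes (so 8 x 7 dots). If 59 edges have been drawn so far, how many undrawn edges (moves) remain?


Grid: 7 x 6 boxes, i.e. 8 rows and 7 columns of dots.
Horizontal edges: (rows + 1) * cols = 8 * 6 = 48
Vertical edges: rows * (cols + 1) = 7 * 7 = 49
Total edges: 48 + 49 = 97
Edges drawn: 59
Remaining: 97 - 59 = 38

38


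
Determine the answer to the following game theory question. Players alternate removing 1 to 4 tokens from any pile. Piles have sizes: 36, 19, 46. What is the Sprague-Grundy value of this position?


Subtraction set: {1, 2, 3, 4}
For this subtraction set, G(n) = n mod 5 (period = max + 1 = 5).
Pile 1 (size 36): G(36) = 36 mod 5 = 1
Pile 2 (size 19): G(19) = 19 mod 5 = 4
Pile 3 (size 46): G(46) = 46 mod 5 = 1
Total Grundy value = XOR of all: 1 XOR 4 XOR 1 = 4

4


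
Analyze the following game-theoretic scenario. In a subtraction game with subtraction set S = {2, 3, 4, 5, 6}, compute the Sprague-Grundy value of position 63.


The subtraction set is S = {2, 3, 4, 5, 6}.
G(k) = mex{ G(k - s) : s in S, s <= k }. We compute iteratively: G(0) = 0.
G(1) = mex({}) = 0
G(2) = mex({0}) = 1
G(3) = mex({0}) = 1
G(4) = mex({0, 1}) = 2
G(5) = mex({0, 1}) = 2
G(6) = mex({0, 1, 2}) = 3
G(7) = mex({0, 1, 2}) = 3
G(8) = mex({1, 2, 3}) = 0
G(9) = mex({1, 2, 3}) = 0
G(10) = mex({0, 2, 3}) = 1
G(11) = mex({0, 2, 3}) = 1
G(12) = mex({0, 1, 3}) = 2
G(13) = mex({0, 1, 3}) = 2
Observe that G(8)..G(13) = 0, 0, 1, 1, 2, 2 repeats G(0)..G(5) = 0, 0, 1, 1, 2, 2.
For k >= max(S) = 6, G(k) is determined by the previous 6 values G(k-6)..G(k-1); a window of 6 consecutive values has recurred shifted by 8, so by induction G(k + 8) = G(k) for all k >= 0: the sequence is periodic from the start with period 8.
One period: G(0..7) = 0, 0, 1, 1, 2, 2, 3, 3.
63 mod 8 = 7, so G(63) = G(7) = 3.

3


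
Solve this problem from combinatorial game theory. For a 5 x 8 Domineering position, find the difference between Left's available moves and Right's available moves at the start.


Board is 5 x 8 (rows x cols).
Left (vertical) placements: (rows-1) * cols = 4 * 8 = 32
Right (horizontal) placements: rows * (cols-1) = 5 * 7 = 35
Advantage = Left - Right = 32 - 35 = -3

-3


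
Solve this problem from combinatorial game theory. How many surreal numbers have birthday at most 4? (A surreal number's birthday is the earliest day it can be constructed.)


Day 0: {|} = 0 is born. Count = 1.
Day n: the number of surreal numbers born by day n is 2^(n+1) - 1.
By day 0: 2^1 - 1 = 1
By day 1: 2^2 - 1 = 3
By day 2: 2^3 - 1 = 7
By day 3: 2^4 - 1 = 15
By day 4: 2^5 - 1 = 31
By day 4: 31 surreal numbers.

31


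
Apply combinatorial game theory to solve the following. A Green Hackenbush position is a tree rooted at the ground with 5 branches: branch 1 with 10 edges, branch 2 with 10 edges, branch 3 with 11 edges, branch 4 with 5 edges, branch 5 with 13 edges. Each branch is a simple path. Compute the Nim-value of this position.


The tree has 5 branches from the ground vertex.
In Green Hackenbush, the Nim-value of a simple path of length k is k.
Branch 1: length 10, Nim-value = 10
Branch 2: length 10, Nim-value = 10
Branch 3: length 11, Nim-value = 11
Branch 4: length 5, Nim-value = 5
Branch 5: length 13, Nim-value = 13
Total Nim-value = XOR of all branch values:
0 XOR 10 = 10
10 XOR 10 = 0
0 XOR 11 = 11
11 XOR 5 = 14
14 XOR 13 = 3
Nim-value of the tree = 3

3


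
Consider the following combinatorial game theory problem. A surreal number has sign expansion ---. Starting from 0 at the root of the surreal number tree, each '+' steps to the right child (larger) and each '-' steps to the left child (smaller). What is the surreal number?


Sign expansion: ---
Rule: track bounds (lo, hi), initially (-inf, +inf). On '+', the current value becomes lo and we move to the simplest number in (value, hi): value + 1 if hi = +inf, otherwise the midpoint (value + hi)/2. On '-', the current value becomes hi and we move to value - 1 if lo = -inf, otherwise the midpoint (lo + value)/2.
Start at 0.
Step 1: sign = -, move left. Bounds: (-inf, 0). Value = -1
Step 2: sign = -, move left. Bounds: (-inf, -1). Value = -2
Step 3: sign = -, move left. Bounds: (-inf, -2). Value = -3
The surreal number with sign expansion --- is -3.

-3


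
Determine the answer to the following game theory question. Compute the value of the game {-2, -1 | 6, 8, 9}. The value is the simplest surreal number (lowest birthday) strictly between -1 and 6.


Left options: {-2, -1}, max = -1
Right options: {6, 8, 9}, min = 6
All options are numbers and max(Left) < min(Right), so by the simplicity theorem the value is the simplest (earliest-born) number strictly between -1 and 6.
Integers 0 through 5 all lie strictly between -1 and 6.
Among integers, the simplest (lowest birthday = smallest |n|; 0 is born on day 0, +-n on day n) is 0.
No non-integer in the interval can be simpler: if x is a non-integer in the interval, then floor(x) or ceil(x) also lies in the interval (the interval contains an integer), and both are proper prefixes of x's sign expansion, i.e. born earlier. So the game value is 0.
Game value = 0

0


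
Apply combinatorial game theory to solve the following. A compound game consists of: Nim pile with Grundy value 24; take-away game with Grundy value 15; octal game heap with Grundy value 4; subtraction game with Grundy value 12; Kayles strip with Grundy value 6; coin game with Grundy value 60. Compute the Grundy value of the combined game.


By the Sprague-Grundy theorem, the Grundy value of a sum of games is the XOR of individual Grundy values.
Nim pile: Grundy value = 24. Running XOR: 0 XOR 24 = 24
take-away game: Grundy value = 15. Running XOR: 24 XOR 15 = 23
octal game heap: Grundy value = 4. Running XOR: 23 XOR 4 = 19
subtraction game: Grundy value = 12. Running XOR: 19 XOR 12 = 31
Kayles strip: Grundy value = 6. Running XOR: 31 XOR 6 = 25
coin game: Grundy value = 60. Running XOR: 25 XOR 60 = 37
The combined Grundy value is 37.

37


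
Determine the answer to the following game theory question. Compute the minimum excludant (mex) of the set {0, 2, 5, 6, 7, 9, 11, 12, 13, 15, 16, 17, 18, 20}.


Set = {0, 2, 5, 6, 7, 9, 11, 12, 13, 15, 16, 17, 18, 20}
0 is in the set.
1 is NOT in the set. This is the mex.
mex = 1

1


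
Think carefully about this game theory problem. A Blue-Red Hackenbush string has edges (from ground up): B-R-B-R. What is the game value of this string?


Edges (from ground): B-R-B-R
By Berlekamp's sign-expansion rule, a Blue-Red Hackenbush stalk has the value of the surreal number whose sign sequence is the edge sequence with B -> + and R -> -.
Sign sequence: +-+-
Trace the sign expansion in the surreal number tree, starting from 0:
Edge 1: B (sign +) -> bounds (0, +inf), value = 1
Edge 2: R (sign -) -> bounds (0, 1), value = 1/2
Edge 3: B (sign +) -> bounds (1/2, 1), value = 3/4
Edge 4: R (sign -) -> bounds (1/2, 3/4), value = 5/8
Game value = 5/8

5/8


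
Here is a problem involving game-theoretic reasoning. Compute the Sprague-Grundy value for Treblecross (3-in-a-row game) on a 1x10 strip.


Treblecross: place X on empty cells; 3-in-a-row wins.
Playing within two cells of an existing X lets the opponent win at once, so sensible play treats the cells i-2..i+2 around each X as dead. The player left with no safe cell loses, so this is a normal-play take-away game on strips of safe cells.
Placing X at cell i (0-indexed) of a strip of k safe cells leaves independent strips of sizes max(0, i-2) and max(0, k-i-3). Hence G(k) = mex{ G(max(0,i-2)) XOR G(max(0,k-i-3)) : 0 <= i < k }, with G(0) = 0.
G(1): splits (0,0):0^0=0 -> mex({0}) = 1
G(2): splits (0,0):0^0=0 -> mex({0}) = 1
G(3): splits (0,0):0^0=0 -> mex({0}) = 1
G(4): splits (0,1):0^1=1 (0,0):0^0=0 -> mex({0, 1}) = 2
G(5): splits (0,2):0^1=1 (0,1):0^1=1 (0,0):0^0=0 -> mex({0, 1}) = 2
G(6) = mex({1}) = 0
G(7) = mex({0, 1, 2}) = 3
G(8) = mex({0, 1, 2}) = 3
G(9) = mex({0, 2}) = 1
G(10) = mex({0, 2, 3}) = 1
Therefore G(10) = 1.

1


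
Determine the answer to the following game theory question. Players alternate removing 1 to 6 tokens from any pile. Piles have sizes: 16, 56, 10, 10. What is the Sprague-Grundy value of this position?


Subtraction set: {1, 2, 3, 4, 5, 6}
For this subtraction set, G(n) = n mod 7 (period = max + 1 = 7).
Pile 1 (size 16): G(16) = 16 mod 7 = 2
Pile 2 (size 56): G(56) = 56 mod 7 = 0
Pile 3 (size 10): G(10) = 10 mod 7 = 3
Pile 4 (size 10): G(10) = 10 mod 7 = 3
Total Grundy value = XOR of all: 2 XOR 0 XOR 3 XOR 3 = 2

2


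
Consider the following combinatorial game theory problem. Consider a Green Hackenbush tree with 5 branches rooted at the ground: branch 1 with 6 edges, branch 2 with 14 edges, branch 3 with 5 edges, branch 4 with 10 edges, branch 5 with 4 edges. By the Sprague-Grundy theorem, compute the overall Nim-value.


The tree has 5 branches from the ground vertex.
In Green Hackenbush, the Nim-value of a simple path of length k is k.
Branch 1: length 6, Nim-value = 6
Branch 2: length 14, Nim-value = 14
Branch 3: length 5, Nim-value = 5
Branch 4: length 10, Nim-value = 10
Branch 5: length 4, Nim-value = 4
Total Nim-value = XOR of all branch values:
0 XOR 6 = 6
6 XOR 14 = 8
8 XOR 5 = 13
13 XOR 10 = 7
7 XOR 4 = 3
Nim-value of the tree = 3

3


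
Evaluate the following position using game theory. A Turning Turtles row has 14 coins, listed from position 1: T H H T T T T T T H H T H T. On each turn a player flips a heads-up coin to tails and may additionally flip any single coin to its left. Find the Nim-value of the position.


Coins: T H H T T T T T T H H T H T
Key fact: a single head at position k behaves exactly like a Nim heap of size k (turning it to T and optionally flipping a coin at j < k corresponds to moving the heap from k to j, or to 0), and heads combine as a disjunctive sum (two heads at the same place would cancel, matching j XOR j = 0). So the Nim-value is the XOR of the 1-indexed positions of the heads.
Face-up positions (1-indexed): [2, 3, 10, 11, 13]
XOR 0 with 2: 0 XOR 2 = 2
XOR 2 with 3: 2 XOR 3 = 1
XOR 1 with 10: 1 XOR 10 = 11
XOR 11 with 11: 11 XOR 11 = 0
XOR 0 with 13: 0 XOR 13 = 13
Nim-value = 13

13


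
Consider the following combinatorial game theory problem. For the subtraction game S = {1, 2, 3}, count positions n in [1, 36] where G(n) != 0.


Subtraction set S = {1, 2, 3}, so G(n) = n mod 4.
G(n) = 0 when n is a multiple of 4.
Multiples of 4 in [1, 36]: 9
N-positions (nonzero Grundy) = 36 - 9 = 27

27


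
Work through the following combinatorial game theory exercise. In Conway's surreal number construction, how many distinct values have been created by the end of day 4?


Day 0: {|} = 0 is born. Count = 1.
Day n: the number of surreal numbers born by day n is 2^(n+1) - 1.
By day 0: 2^1 - 1 = 1
By day 1: 2^2 - 1 = 3
By day 2: 2^3 - 1 = 7
By day 3: 2^4 - 1 = 15
By day 4: 2^5 - 1 = 31
By day 4: 31 surreal numbers.

31


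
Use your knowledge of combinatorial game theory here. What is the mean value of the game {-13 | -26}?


Game = {-13 | -26}, a switch {a | b} with numbers a > b.
Its thermograph has left wall a - t and right wall b + t, which meet at t = (a - b)/2, where both equal (a + b)/2. So the mast (mean value) is at (a + b)/2.
Mean = (-13 + (-26))/2 = -39/2 = -39/2

-39/2


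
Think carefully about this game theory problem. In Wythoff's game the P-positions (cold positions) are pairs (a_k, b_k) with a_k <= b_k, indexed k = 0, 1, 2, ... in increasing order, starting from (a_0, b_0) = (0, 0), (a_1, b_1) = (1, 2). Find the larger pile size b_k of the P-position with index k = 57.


By Wythoff's theorem, a_k = floor(k * phi) and b_k = floor(k * phi^2) = a_k + k, where phi = (1 + sqrt(5))/2 is the golden ratio.
phi = (1 + sqrt(5))/2 = 1.618034
phi^2 = phi + 1 = 2.618034
k = 57
k * phi^2 = 57 * 2.618034 = 149.227937
b_57 = floor(k * phi^2) = 149 (check: a_57 + k = 92 + 57 = 149)

149


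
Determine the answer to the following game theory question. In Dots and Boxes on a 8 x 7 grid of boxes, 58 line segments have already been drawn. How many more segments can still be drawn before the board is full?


Grid: 8 x 7 boxes, i.e. 9 rows and 8 columns of dots.
Horizontal edges: (rows + 1) * cols = 9 * 7 = 63
Vertical edges: rows * (cols + 1) = 8 * 8 = 64
Total edges: 63 + 64 = 127
Edges drawn: 58
Remaining: 127 - 58 = 69

69


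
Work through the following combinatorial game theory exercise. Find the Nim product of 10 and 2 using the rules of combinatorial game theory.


Nim multiplication is bilinear over XOR: (u XOR v) * w = (u*w) XOR (v*w).
So we split each operand into its bit components and XOR the pairwise Nim products.
10 = 2 + 8 (as XOR of powers of 2).
2 = 2 (as XOR of powers of 2).
Using the standard Nim-product table on single bits:
  2*2 = 3,   2*4 = 8,   2*8 = 12,
  4*4 = 6,   4*8 = 11,  8*8 = 13,
and  1*x = x (identity), k*l = l*k (commutative).
Pairwise Nim products:
  2 * 2 = 3
  8 * 2 = 12
XOR them: 3 XOR 12 = 15.
Result: 10 * 2 = 15 (in Nim).

15


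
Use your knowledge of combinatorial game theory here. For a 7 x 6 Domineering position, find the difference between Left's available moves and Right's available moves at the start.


Board is 7 x 6 (rows x cols).
Left (vertical) placements: (rows-1) * cols = 6 * 6 = 36
Right (horizontal) placements: rows * (cols-1) = 7 * 5 = 35
Advantage = Left - Right = 36 - 35 = 1

1


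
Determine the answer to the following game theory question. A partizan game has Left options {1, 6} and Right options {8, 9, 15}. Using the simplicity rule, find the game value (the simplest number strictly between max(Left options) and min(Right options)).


Left options: {1, 6}, max = 6
Right options: {8, 9, 15}, min = 8
All options are numbers and max(Left) < min(Right), so by the simplicity theorem the value is the simplest (earliest-born) number strictly between 6 and 8.
The only integer strictly between 6 and 8 is 7.
No non-integer in the interval can be simpler: if x is a non-integer in the interval, then floor(x) or ceil(x) also lies in the interval (the interval contains an integer), and both are proper prefixes of x's sign expansion, i.e. born earlier. So the game value is 7.
Game value = 7

7


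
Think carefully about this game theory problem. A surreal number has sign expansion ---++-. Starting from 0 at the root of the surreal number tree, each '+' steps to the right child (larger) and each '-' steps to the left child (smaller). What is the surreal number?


Sign expansion: ---++-
Rule: track bounds (lo, hi), initially (-inf, +inf). On '+', the current value becomes lo and we move to the simplest number in (value, hi): value + 1 if hi = +inf, otherwise the midpoint (value + hi)/2. On '-', the current value becomes hi and we move to value - 1 if lo = -inf, otherwise the midpoint (lo + value)/2.
Start at 0.
Step 1: sign = -, move left. Bounds: (-inf, 0). Value = -1
Step 2: sign = -, move left. Bounds: (-inf, -1). Value = -2
Step 3: sign = -, move left. Bounds: (-inf, -2). Value = -3
Step 4: sign = +, move right. Bounds: (-3, -2). Value = -5/2
Step 5: sign = +, move right. Bounds: (-5/2, -2). Value = -9/4
Step 6: sign = -, move left. Bounds: (-5/2, -9/4). Value = -19/8
The surreal number with sign expansion ---++- is -19/8.

-19/8


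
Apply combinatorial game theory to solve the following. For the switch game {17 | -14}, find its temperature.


The game is {17 | -14}, a switch {a | b} with numbers a > b.
Cooling {a | b} by t gives {a - t | b + t}, which stops being hot when a - t = b + t, i.e. at t = (a - b)/2. So the temperature of a switch is (a - b)/2.
Temperature = (Left option - Right option) / 2
= (17 - (-14)) / 2
= 31 / 2
= 31/2

31/2


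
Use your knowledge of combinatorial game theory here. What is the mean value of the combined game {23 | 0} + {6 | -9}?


G1 = {23 | 0}, G2 = {6 | -9}
Each is a switch {a | b} with numbers a > b; its mean value is (a + b)/2, and mean value is additive over game sums: m(G1 + G2) = m(G1) + m(G2).
Mean of G1 = (23 + (0))/2 = 23/2 = 23/2
Mean of G2 = (6 + (-9))/2 = -3/2 = -3/2
Mean of G1 + G2 = 23/2 + -3/2 = 10

10


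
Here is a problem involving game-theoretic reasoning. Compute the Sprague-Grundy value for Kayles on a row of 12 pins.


Kayles: a move removes 1 or 2 adjacent pins from a contiguous row.
Removing pins from a row of k leaves two independent rows (a, b) with a + b = k - 1 (one pin) or a + b = k - 2 (two pins); an end removal gives a = 0.
By Sprague-Grundy, G(k) = mex{ G(a) XOR G(b) } over all these splits. G(0) = 0.
G(1): splits (0,0):0^0=0 -> mex({0}) = 1
G(2): splits (0,1):0^1=1 (0,0):0^0=0 -> mex({0, 1}) = 2
G(3): splits (0,2):0^2=2 (1,1):1^1=0 (0,1):0^1=1 -> mex({0, 1, 2}) = 3
G(4): splits (0,3):0^3=3 (1,2):1^2=3 (0,2):0^2=2 (1,1):1^1=0 -> mex({0, 2, 3}) = 1
G(5): splits (0,4):0^1=1 (1,3):1^3=2 (2,2):2^2=0 (0,3):0^3=3 (1,2):1^2=3 -> mex({0, 1, 2, 3}) = 4
G(6) = mex({0, 1, 2, 4}) = 3
G(7) = mex({0, 1, 3, 4, 5}) = 2
G(8) = mex({0, 2, 3, 5, 6}) = 1
G(9) = mex({0, 1, 2, 3, 6, 7}) = 4
G(10) = mex({0, 1, 3, 4, 5, 7}) = 2
G(11) = mex({0, 1, 2, 3, 4, 5}) = 6
G(12) = mex({0, 1, 2, 3, 5, 6, 7}) = 4
Therefore G(12) = 4.

4


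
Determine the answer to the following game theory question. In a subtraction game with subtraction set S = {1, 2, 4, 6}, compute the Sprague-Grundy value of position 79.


The subtraction set is S = {1, 2, 4, 6}.
G(k) = mex{ G(k - s) : s in S, s <= k }. We compute iteratively: G(0) = 0.
G(1) = mex({0}) = 1
G(2) = mex({0, 1}) = 2
G(3) = mex({1, 2}) = 0
G(4) = mex({0, 2}) = 1
G(5) = mex({0, 1}) = 2
G(6) = mex({0, 1, 2}) = 3
G(7) = mex({0, 1, 2, 3}) = 4
G(8) = mex({1, 2, 3, 4}) = 0
G(9) = mex({0, 2, 4}) = 1
G(10) = mex({0, 1, 3}) = 2
G(11) = mex({1, 2, 4}) = 0
G(12) = mex({0, 2, 3}) = 1
G(13) = mex({0, 1, 4}) = 2
Observe that G(8)..G(13) = 0, 1, 2, 0, 1, 2 repeats G(0)..G(5) = 0, 1, 2, 0, 1, 2.
For k >= max(S) = 6, G(k) is determined by the previous 6 values G(k-6)..G(k-1); a window of 6 consecutive values has recurred shifted by 8, so by induction G(k + 8) = G(k) for all k >= 0: the sequence is periodic from the start with period 8.
One period: G(0..7) = 0, 1, 2, 0, 1, 2, 3, 4.
79 mod 8 = 7, so G(79) = G(7) = 4.

4


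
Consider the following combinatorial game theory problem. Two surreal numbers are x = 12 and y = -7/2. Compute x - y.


x = 12, y = -7/2
Converting to common denominator: 2
x = 24/2, y = -7/2
x - y = 12 - -7/2 = 31/2

31/2


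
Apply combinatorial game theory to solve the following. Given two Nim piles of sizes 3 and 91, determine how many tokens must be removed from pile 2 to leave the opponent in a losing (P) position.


Piles: 3 and 91
Current XOR: 3 XOR 91 = 88 (non-zero, so this is an N-position).
To make the XOR zero, we need to find a move that balances the piles.
For pile 2 (size 91): target = 91 XOR 88 = 3
We reduce pile 2 from 91 to 3.
Tokens removed: 91 - 3 = 88
Verification: 3 XOR 3 = 0

88


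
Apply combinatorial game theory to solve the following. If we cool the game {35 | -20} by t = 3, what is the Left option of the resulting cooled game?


Original game: {35 | -20} (a switch {a | b} with a > b).
Cooling by t (for t below the temperature (a - b)/2 = 55/2) taxes each move by t: {a | b} cooled by t is {a - t | b + t}.
Cooling amount: t = 3
Cooled Left option: 35 - 3 = 32
Cooled Right option: -20 + 3 = -17
Cooled game: {32 | -17}
Left option = 32

32


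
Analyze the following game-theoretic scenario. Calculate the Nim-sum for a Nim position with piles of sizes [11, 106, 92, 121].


We need the XOR (exclusive or) of all pile sizes.
After XOR-ing pile 1 (size 11): 0 XOR 11 = 11
After XOR-ing pile 2 (size 106): 11 XOR 106 = 97
After XOR-ing pile 3 (size 92): 97 XOR 92 = 61
After XOR-ing pile 4 (size 121): 61 XOR 121 = 68
The Nim-value of this position is 68.

68


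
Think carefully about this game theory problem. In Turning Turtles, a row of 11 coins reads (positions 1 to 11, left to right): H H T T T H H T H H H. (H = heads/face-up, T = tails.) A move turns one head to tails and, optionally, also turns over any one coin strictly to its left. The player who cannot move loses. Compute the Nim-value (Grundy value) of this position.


Coins: H H T T T H H T H H H
Key fact: a single head at position k behaves exactly like a Nim heap of size k (turning it to T and optionally flipping a coin at j < k corresponds to moving the heap from k to j, or to 0), and heads combine as a disjunctive sum (two heads at the same place would cancel, matching j XOR j = 0). So the Nim-value is the XOR of the 1-indexed positions of the heads.
Face-up positions (1-indexed): [1, 2, 6, 7, 9, 10, 11]
XOR 0 with 1: 0 XOR 1 = 1
XOR 1 with 2: 1 XOR 2 = 3
XOR 3 with 6: 3 XOR 6 = 5
XOR 5 with 7: 5 XOR 7 = 2
XOR 2 with 9: 2 XOR 9 = 11
XOR 11 with 10: 11 XOR 10 = 1
XOR 1 with 11: 1 XOR 11 = 10
Nim-value = 10

10


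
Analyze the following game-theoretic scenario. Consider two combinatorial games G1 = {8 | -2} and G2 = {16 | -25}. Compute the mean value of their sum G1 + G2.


G1 = {8 | -2}, G2 = {16 | -25}
Each is a switch {a | b} with numbers a > b; its mean value is (a + b)/2, and mean value is additive over game sums: m(G1 + G2) = m(G1) + m(G2).
Mean of G1 = (8 + (-2))/2 = 6/2 = 3
Mean of G2 = (16 + (-25))/2 = -9/2 = -9/2
Mean of G1 + G2 = 3 + -9/2 = -3/2

-3/2


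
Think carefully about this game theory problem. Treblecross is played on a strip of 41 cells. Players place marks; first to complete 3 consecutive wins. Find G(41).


Treblecross: place X on empty cells; 3-in-a-row wins.
Playing within two cells of an existing X lets the opponent win at once, so sensible play treats the cells i-2..i+2 around each X as dead. The player left with no safe cell loses, so this is a normal-play take-away game on strips of safe cells.
Placing X at cell i (0-indexed) of a strip of k safe cells leaves independent strips of sizes max(0, i-2) and max(0, k-i-3). Hence G(k) = mex{ G(max(0,i-2)) XOR G(max(0,k-i-3)) : 0 <= i < k }, with G(0) = 0.
G(1): splits (0,0):0^0=0 -> mex({0}) = 1
G(2): splits (0,0):0^0=0 -> mex({0}) = 1
G(3): splits (0,0):0^0=0 -> mex({0}) = 1
G(4): splits (0,1):0^1=1 (0,0):0^0=0 -> mex({0, 1}) = 2
G(5): splits (0,2):0^1=1 (0,1):0^1=1 (0,0):0^0=0 -> mex({0, 1}) = 2
G(6) = mex({1}) = 0
G(7) = mex({0, 1, 2}) = 3
G(8) = mex({0, 1, 2}) = 3
G(9) = mex({0, 2}) = 1
G(10) = mex({0, 2, 3}) = 1
G(11) = mex({0, 3}) = 1
G(12) = mex({1, 3}) = 0
G(13) = mex({0, 1, 2, 3}) = 4
G(14) = mex({0, 1, 2}) = 3
G(15) = mex({0, 1, 2}) = 3
G(16) = mex({0, 1, 2, 4}) = 3
G(17) = mex({0, 1, 3, 4}) = 2
G(18) = mex({0, 1, 3, 4}) = 2
G(19) = mex({0, 1, 3, 5}) = 2
G(20) = mex({0, 1, 2, 3, 5}) = 4
G(21) = mex({0, 1, 2, 3, 5}) = 4
G(22) = mex({1, 2, 6}) = 0
G(23) = mex({0, 1, 2, 3, 4, 6}) = 5
G(24) = mex({0, 1, 2, 3, 4}) = 5
G(25) = mex({0, 1, 3, 4, 7}) = 2
G(26) = mex({0, 1, 3, 4, 5, 7}) = 2
G(27) = mex({0, 1, 3, 5}) = 2
G(28) = mex({0, 1, 2, 5}) = 3
G(29) = mex({0, 1, 2, 4, 5, 6}) = 3
G(30) = mex({1, 2, 4, 6}) = 0
G(31) = mex({0, 1, 2, 3, 4, 6}) = 5
G(32) = mex({1, 2, 3, 4, 7}) = 0
G(33) = mex({0, 3, 7}) = 1
G(34) = mex({0, 2, 3, 5, 7}) = 1
G(35) = mex({0, 2, 3, 5, 6}) = 1
G(36) = mex({0, 1, 2, 5, 6}) = 3
G(37) = mex({0, 1, 2, 4, 5, 6}) = 3
G(38) = mex({0, 1, 2, 4}) = 3
G(39) = mex({0, 1, 2, 3, 4, 7}) = 5
G(40) = mex({0, 1, 2, 3, 4, 5, 7}) = 6
G(41) = mex({0, 1, 2, 3, 5, 7}) = 4
Therefore G(41) = 4.

4


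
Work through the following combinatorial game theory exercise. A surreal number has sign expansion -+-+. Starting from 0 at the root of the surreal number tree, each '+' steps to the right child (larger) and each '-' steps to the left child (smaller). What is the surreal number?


Sign expansion: -+-+
Rule: track bounds (lo, hi), initially (-inf, +inf). On '+', the current value becomes lo and we move to the simplest number in (value, hi): value + 1 if hi = +inf, otherwise the midpoint (value + hi)/2. On '-', the current value becomes hi and we move to value - 1 if lo = -inf, otherwise the midpoint (lo + value)/2.
Start at 0.
Step 1: sign = -, move left. Bounds: (-inf, 0). Value = -1
Step 2: sign = +, move right. Bounds: (-1, 0). Value = -1/2
Step 3: sign = -, move left. Bounds: (-1, -1/2). Value = -3/4
Step 4: sign = +, move right. Bounds: (-3/4, -1/2). Value = -5/8
The surreal number with sign expansion -+-+ is -5/8.

-5/8


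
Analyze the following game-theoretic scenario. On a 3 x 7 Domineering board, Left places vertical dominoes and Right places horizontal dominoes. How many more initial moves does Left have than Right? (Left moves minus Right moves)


Board is 3 x 7 (rows x cols).
Left (vertical) placements: (rows-1) * cols = 2 * 7 = 14
Right (horizontal) placements: rows * (cols-1) = 3 * 6 = 18
Advantage = Left - Right = 14 - 18 = -4

-4


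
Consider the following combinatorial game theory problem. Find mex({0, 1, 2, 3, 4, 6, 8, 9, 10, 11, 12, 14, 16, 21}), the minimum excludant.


Set = {0, 1, 2, 3, 4, 6, 8, 9, 10, 11, 12, 14, 16, 21}
0 is in the set.
1 is in the set.
2 is in the set.
3 is in the set.
4 is in the set.
5 is NOT in the set. This is the mex.
mex = 5

5


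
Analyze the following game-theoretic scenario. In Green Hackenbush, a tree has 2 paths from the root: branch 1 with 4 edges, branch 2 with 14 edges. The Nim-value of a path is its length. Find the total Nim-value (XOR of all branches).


The tree has 2 branches from the ground vertex.
In Green Hackenbush, the Nim-value of a simple path of length k is k.
Branch 1: length 4, Nim-value = 4
Branch 2: length 14, Nim-value = 14
Total Nim-value = XOR of all branch values:
0 XOR 4 = 4
4 XOR 14 = 10
Nim-value of the tree = 10

10


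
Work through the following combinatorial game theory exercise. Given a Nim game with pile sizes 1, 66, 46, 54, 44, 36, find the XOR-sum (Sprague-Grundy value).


We need the XOR (exclusive or) of all pile sizes.
After XOR-ing pile 1 (size 1): 0 XOR 1 = 1
After XOR-ing pile 2 (size 66): 1 XOR 66 = 67
After XOR-ing pile 3 (size 46): 67 XOR 46 = 109
After XOR-ing pile 4 (size 54): 109 XOR 54 = 91
After XOR-ing pile 5 (size 44): 91 XOR 44 = 119
After XOR-ing pile 6 (size 36): 119 XOR 36 = 83
The Nim-value of this position is 83.

83


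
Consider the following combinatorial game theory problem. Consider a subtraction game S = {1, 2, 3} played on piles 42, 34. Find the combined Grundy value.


Subtraction set: {1, 2, 3}
For this subtraction set, G(n) = n mod 4 (period = max + 1 = 4).
Pile 1 (size 42): G(42) = 42 mod 4 = 2
Pile 2 (size 34): G(34) = 34 mod 4 = 2
Total Grundy value = XOR of all: 2 XOR 2 = 0

0


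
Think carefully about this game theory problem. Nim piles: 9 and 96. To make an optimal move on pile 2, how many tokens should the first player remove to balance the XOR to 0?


Piles: 9 and 96
Current XOR: 9 XOR 96 = 105 (non-zero, so this is an N-position).
To make the XOR zero, we need to find a move that balances the piles.
For pile 2 (size 96): target = 96 XOR 105 = 9
We reduce pile 2 from 96 to 9.
Tokens removed: 96 - 9 = 87
Verification: 9 XOR 9 = 0

87


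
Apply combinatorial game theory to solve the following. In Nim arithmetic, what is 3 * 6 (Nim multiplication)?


Nim multiplication is bilinear over XOR: (u XOR v) * w = (u*w) XOR (v*w).
So we split each operand into its bit components and XOR the pairwise Nim products.
3 = 1 + 2 (as XOR of powers of 2).
6 = 2 + 4 (as XOR of powers of 2).
Using the standard Nim-product table on single bits:
  2*2 = 3,   2*4 = 8,   2*8 = 12,
  4*4 = 6,   4*8 = 11,  8*8 = 13,
and  1*x = x (identity), k*l = l*k (commutative).
Pairwise Nim products:
  1 * 2 = 2
  1 * 4 = 4
  2 * 2 = 3
  2 * 4 = 8
XOR them: 2 XOR 4 XOR 3 XOR 8 = 13.
Result: 3 * 6 = 13 (in Nim).

13


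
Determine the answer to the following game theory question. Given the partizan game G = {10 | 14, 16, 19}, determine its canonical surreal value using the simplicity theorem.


Left options: {10}, max = 10
Right options: {14, 16, 19}, min = 14
All options are numbers and max(Left) < min(Right), so by the simplicity theorem the value is the simplest (earliest-born) number strictly between 10 and 14.
Integers 11 through 13 all lie strictly between 10 and 14.
Among integers, the simplest (lowest birthday = smallest |n|; 0 is born on day 0, +-n on day n) is 11.
No non-integer in the interval can be simpler: if x is a non-integer in the interval, then floor(x) or ceil(x) also lies in the interval (the interval contains an integer), and both are proper prefixes of x's sign expansion, i.e. born earlier. So the game value is 11.
Game value = 11

11


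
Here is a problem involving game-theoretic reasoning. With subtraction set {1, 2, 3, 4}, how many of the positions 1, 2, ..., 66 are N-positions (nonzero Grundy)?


Subtraction set S = {1, 2, 3, 4}, so G(n) = n mod 5.
G(n) = 0 when n is a multiple of 5.
Multiples of 5 in [1, 66]: 13
N-positions (nonzero Grundy) = 66 - 13 = 53

53
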